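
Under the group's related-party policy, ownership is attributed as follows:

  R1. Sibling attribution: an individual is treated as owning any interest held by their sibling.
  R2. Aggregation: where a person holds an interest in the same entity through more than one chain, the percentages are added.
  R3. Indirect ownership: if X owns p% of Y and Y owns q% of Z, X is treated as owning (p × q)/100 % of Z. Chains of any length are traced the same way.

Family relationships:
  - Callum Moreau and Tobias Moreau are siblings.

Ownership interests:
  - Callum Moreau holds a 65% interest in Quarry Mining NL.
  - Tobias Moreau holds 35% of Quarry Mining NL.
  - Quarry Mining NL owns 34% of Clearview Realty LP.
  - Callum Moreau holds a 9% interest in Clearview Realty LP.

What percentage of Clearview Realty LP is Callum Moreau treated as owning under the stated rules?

By sibling attribution (R1), Callum Moreau is treated as also owning Tobias Moreau's interest in Quarry Mining NL, giving 65% + 35% = 100%.
Chain via Quarry Mining NL (R3): 100% × 34% = 34% of Clearview Realty LP.
Direct interest in Clearview Realty LP: 9%.
Aggregating (R2): 34% + 9% = 43%.

43%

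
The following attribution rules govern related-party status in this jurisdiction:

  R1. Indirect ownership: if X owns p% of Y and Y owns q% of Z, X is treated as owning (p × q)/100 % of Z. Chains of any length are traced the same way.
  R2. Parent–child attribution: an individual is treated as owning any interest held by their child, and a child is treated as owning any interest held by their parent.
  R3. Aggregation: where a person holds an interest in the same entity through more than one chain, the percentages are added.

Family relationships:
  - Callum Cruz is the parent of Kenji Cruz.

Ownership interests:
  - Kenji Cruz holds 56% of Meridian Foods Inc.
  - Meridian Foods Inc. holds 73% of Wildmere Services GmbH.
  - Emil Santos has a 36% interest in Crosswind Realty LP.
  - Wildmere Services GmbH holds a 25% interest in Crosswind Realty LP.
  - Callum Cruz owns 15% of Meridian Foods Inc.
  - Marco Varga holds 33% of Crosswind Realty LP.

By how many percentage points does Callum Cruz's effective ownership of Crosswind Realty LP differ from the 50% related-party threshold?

37.0425

By parent–child attribution (R2), Callum Cruz is treated as also owning Kenji Cruz's interest in Meridian Foods Inc, giving 15% + 56% = 71%.
Chain via Meridian Foods Inc. → Wildmere Services GmbH (R1): 71% × 73% × 25% = 12.9575% of Crosswind Realty LP.
12.9575% falls short of the 50% threshold by 37.0425 percentage points.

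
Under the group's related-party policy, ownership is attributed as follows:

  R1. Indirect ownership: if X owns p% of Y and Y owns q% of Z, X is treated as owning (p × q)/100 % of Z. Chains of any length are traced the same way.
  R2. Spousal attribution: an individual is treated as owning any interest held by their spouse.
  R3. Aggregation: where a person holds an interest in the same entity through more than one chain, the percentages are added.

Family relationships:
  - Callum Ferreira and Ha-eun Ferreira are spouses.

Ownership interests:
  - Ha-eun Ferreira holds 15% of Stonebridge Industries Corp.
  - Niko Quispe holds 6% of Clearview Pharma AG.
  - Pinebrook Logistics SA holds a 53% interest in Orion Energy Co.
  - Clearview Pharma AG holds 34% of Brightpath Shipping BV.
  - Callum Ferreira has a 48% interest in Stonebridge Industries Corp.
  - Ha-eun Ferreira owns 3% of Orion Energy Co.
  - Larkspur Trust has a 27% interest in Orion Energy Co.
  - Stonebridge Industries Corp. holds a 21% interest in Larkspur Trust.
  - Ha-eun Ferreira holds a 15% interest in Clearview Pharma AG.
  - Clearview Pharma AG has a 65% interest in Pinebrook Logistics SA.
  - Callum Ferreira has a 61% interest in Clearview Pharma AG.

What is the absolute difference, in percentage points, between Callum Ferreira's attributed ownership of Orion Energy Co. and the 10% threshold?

By spousal attribution (R2), Callum Ferreira is treated as also owning Ha-eun Ferreira's interest in Stonebridge Industries Corp, giving 48% + 15% = 63%.
By spousal attribution (R2), Callum Ferreira is treated as also owning Ha-eun Ferreira's interest in Clearview Pharma AG, giving 61% + 15% = 76%.
By spousal attribution (R2), Callum Ferreira is treated as owning Ha-eun Ferreira's 3% interest in Orion Energy Co.
Chain via Stonebridge Industries Corp. → Larkspur Trust (R1): 63% × 21% × 27% = 3.5721% of Orion Energy Co.
Chain via Clearview Pharma AG → Pinebrook Logistics SA (R1): 76% × 65% × 53% = 26.182% of Orion Energy Co.
Direct interest in Orion Energy Co: 3%.
Aggregating (R3): 3.5721% + 26.182% + 3% = 32.7541%.
32.7541% exceeds the 10% threshold by 22.7541 percentage points.

22.7541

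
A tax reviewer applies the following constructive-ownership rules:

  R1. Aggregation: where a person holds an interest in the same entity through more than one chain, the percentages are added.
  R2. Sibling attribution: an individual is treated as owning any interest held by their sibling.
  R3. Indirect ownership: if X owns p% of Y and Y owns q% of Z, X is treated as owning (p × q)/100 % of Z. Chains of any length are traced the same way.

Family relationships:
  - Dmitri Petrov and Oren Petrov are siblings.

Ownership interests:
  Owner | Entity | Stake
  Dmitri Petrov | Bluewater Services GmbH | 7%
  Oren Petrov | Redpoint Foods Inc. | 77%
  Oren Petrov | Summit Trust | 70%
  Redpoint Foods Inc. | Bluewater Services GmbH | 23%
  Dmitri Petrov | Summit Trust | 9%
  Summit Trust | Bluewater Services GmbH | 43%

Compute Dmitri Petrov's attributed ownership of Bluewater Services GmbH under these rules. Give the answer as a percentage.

58.68%

By sibling attribution (R2), Dmitri Petrov is treated as also owning Oren Petrov's interest in Summit Trust, giving 9% + 70% = 79%.
By sibling attribution (R2), Dmitri Petrov is treated as owning Oren Petrov's 77% interest in Redpoint Foods Inc.
Chain via Summit Trust (R3): 79% × 43% = 33.97% of Bluewater Services GmbH.
Direct interest in Bluewater Services GmbH: 7%.
Chain via Redpoint Foods Inc. (R3): 77% × 23% = 17.71% of Bluewater Services GmbH.
Aggregating (R1): 33.97% + 7% + 17.71% = 58.68%.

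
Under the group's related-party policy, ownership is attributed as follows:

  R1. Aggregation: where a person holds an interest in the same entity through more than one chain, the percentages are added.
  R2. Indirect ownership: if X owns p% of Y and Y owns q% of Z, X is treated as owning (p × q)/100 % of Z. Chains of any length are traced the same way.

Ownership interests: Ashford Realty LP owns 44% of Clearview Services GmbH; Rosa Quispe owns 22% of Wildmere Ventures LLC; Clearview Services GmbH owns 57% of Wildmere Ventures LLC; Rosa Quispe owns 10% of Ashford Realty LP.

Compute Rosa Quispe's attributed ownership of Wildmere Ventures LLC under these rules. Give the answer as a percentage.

Chain via Ashford Realty LP → Clearview Services GmbH (R2): 10% × 44% × 57% = 2.508% of Wildmere Ventures LLC.
Direct interest in Wildmere Ventures LLC: 22%.
Aggregating (R1): 2.508% + 22% = 24.508%.

24.508%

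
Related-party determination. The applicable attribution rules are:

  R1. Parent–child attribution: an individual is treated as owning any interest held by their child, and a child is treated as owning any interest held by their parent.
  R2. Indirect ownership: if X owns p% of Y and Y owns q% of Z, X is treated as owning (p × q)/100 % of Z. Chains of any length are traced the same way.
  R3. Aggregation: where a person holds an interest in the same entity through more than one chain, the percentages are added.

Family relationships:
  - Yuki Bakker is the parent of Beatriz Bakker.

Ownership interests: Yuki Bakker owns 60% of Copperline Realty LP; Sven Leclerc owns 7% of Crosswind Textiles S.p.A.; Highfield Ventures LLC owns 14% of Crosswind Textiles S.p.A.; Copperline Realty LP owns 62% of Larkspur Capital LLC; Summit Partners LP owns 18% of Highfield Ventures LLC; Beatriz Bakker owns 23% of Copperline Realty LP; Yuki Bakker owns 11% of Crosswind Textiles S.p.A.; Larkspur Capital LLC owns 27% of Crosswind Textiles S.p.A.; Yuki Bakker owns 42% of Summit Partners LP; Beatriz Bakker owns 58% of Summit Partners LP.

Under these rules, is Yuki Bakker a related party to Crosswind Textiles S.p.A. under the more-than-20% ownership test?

Yes

By parent–child attribution (R1), Yuki Bakker is treated as also owning Beatriz Bakker's interest in Copperline Realty LP, giving 60% + 23% = 83%.
By parent–child attribution (R1), Yuki Bakker is treated as also owning Beatriz Bakker's interest in Summit Partners LP, giving 42% + 58% = 100%.
Chain via Copperline Realty LP → Larkspur Capital LLC (R2): 83% × 62% × 27% = 13.8942% of Crosswind Textiles S.p.A.
Chain via Summit Partners LP → Highfield Ventures LLC (R2): 100% × 18% × 14% = 2.52% of Crosswind Textiles S.p.A.
Direct interest in Crosswind Textiles S.p.A: 11%.
Aggregating (R3): 13.8942% + 2.52% + 11% = 27.4142%.
27.4142% exceeds the 20% threshold, so Yuki is a related party to Crosswind Textiles S.p.A.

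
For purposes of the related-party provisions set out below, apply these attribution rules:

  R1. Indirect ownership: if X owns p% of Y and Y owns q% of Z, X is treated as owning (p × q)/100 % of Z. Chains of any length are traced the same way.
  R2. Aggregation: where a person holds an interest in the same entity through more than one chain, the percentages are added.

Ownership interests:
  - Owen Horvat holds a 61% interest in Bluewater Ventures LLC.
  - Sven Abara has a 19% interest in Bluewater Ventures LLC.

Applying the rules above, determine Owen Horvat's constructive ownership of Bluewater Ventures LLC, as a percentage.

Direct interest in Bluewater Ventures LLC: 61%.

61%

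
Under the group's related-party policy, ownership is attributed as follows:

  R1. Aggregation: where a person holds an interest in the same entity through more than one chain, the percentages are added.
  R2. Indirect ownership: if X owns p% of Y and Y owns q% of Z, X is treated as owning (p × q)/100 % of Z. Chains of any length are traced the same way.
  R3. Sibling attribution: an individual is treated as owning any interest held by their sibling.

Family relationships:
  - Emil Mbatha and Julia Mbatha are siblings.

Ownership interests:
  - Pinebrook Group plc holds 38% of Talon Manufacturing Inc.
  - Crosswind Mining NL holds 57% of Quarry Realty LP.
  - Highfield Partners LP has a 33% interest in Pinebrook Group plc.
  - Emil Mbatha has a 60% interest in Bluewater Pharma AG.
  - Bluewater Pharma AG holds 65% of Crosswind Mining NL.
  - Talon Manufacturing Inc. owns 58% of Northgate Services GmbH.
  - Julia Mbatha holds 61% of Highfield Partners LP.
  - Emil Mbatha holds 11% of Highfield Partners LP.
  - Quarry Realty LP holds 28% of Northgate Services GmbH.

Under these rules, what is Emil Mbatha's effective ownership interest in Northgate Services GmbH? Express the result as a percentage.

11.461104%

By sibling attribution (R3), Emil Mbatha is treated as also owning Julia Mbatha's interest in Highfield Partners LP, giving 11% + 61% = 72%.
Chain via Highfield Partners LP → Pinebrook Group plc → Talon Manufacturing Inc. (R2): 72% × 33% × 38% × 58% = 5.236704% of Northgate Services GmbH.
Chain via Bluewater Pharma AG → Crosswind Mining NL → Quarry Realty LP (R2): 60% × 65% × 57% × 28% = 6.2244% of Northgate Services GmbH.
Aggregating (R1): 5.236704% + 6.2244% = 11.461104%.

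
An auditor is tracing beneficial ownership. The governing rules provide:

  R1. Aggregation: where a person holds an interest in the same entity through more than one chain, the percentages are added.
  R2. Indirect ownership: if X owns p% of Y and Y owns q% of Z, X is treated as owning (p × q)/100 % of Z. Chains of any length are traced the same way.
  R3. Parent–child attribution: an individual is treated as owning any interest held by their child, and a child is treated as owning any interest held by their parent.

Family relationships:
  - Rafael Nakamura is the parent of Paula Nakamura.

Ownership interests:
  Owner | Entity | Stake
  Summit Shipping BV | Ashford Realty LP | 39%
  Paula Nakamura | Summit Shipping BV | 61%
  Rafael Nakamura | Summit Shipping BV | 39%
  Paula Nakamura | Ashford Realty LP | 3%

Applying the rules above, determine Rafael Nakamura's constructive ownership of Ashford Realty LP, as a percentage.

By parent–child attribution (R3), Rafael Nakamura is treated as also owning Paula Nakamura's interest in Summit Shipping BV, giving 39% + 61% = 100%.
By parent–child attribution (R3), Rafael Nakamura is treated as owning Paula Nakamura's 3% interest in Ashford Realty LP.
Chain via Summit Shipping BV (R2): 100% × 39% = 39% of Ashford Realty LP.
Direct interest in Ashford Realty LP: 3%.
Aggregating (R1): 39% + 3% = 42%.

42%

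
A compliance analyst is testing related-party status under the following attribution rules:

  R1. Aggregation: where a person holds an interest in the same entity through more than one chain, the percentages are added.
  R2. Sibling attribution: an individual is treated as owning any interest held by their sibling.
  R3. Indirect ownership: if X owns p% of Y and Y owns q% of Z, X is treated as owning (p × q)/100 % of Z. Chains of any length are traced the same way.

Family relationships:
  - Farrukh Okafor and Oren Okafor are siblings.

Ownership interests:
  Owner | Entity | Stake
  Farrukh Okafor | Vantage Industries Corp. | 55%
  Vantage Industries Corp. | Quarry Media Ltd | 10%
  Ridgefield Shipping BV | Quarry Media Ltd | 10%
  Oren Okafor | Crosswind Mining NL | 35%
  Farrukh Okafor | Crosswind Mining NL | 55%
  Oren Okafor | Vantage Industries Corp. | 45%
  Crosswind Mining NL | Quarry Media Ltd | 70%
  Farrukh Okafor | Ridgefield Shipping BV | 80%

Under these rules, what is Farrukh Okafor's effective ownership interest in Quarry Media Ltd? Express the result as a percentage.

81%

By sibling attribution (R2), Farrukh Okafor is treated as also owning Oren Okafor's interest in Crosswind Mining NL, giving 55% + 35% = 90%.
By sibling attribution (R2), Farrukh Okafor is treated as also owning Oren Okafor's interest in Vantage Industries Corp, giving 55% + 45% = 100%.
Chain via Ridgefield Shipping BV (R3): 80% × 10% = 8% of Quarry Media Ltd.
Chain via Crosswind Mining NL (R3): 90% × 70% = 63% of Quarry Media Ltd.
Chain via Vantage Industries Corp. (R3): 100% × 10% = 10% of Quarry Media Ltd.
Aggregating (R1): 8% + 63% + 10% = 81%.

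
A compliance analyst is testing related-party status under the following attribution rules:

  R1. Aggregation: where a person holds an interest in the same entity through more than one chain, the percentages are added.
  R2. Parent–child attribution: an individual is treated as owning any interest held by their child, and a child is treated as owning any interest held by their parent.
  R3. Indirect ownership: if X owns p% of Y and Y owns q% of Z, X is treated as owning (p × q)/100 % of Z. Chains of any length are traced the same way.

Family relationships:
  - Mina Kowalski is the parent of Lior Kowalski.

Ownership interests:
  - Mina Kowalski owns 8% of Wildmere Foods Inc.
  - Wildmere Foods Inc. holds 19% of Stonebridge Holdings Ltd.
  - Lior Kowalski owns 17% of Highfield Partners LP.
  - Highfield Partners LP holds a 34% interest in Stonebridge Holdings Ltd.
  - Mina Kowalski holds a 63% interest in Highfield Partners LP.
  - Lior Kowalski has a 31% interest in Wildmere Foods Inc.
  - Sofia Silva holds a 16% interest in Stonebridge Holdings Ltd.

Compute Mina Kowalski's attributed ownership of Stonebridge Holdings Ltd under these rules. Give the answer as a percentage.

By parent–child attribution (R2), Mina Kowalski is treated as also owning Lior Kowalski's interest in Wildmere Foods Inc, giving 8% + 31% = 39%.
By parent–child attribution (R2), Mina Kowalski is treated as also owning Lior Kowalski's interest in Highfield Partners LP, giving 63% + 17% = 80%.
Chain via Wildmere Foods Inc. (R3): 39% × 19% = 7.41% of Stonebridge Holdings Ltd.
Chain via Highfield Partners LP (R3): 80% × 34% = 27.2% of Stonebridge Holdings Ltd.
Aggregating (R1): 7.41% + 27.2% = 34.61%.

34.61%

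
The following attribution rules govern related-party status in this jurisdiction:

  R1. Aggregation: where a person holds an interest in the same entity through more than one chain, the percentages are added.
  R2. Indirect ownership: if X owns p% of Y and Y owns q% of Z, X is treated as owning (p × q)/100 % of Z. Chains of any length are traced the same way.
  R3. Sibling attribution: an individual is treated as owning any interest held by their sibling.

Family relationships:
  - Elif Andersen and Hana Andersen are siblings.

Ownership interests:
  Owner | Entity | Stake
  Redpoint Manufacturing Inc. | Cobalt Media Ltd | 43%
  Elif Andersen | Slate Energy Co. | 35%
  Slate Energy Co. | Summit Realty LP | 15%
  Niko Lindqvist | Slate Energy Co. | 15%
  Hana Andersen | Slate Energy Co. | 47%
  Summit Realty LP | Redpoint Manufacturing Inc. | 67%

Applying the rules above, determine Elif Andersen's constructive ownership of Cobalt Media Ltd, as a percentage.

By sibling attribution (R3), Elif Andersen is treated as also owning Hana Andersen's interest in Slate Energy Co, giving 35% + 47% = 82%.
Chain via Slate Energy Co. → Summit Realty LP → Redpoint Manufacturing Inc. (R2): 82% × 15% × 67% × 43% = 3.54363% of Cobalt Media Ltd.

3.54363%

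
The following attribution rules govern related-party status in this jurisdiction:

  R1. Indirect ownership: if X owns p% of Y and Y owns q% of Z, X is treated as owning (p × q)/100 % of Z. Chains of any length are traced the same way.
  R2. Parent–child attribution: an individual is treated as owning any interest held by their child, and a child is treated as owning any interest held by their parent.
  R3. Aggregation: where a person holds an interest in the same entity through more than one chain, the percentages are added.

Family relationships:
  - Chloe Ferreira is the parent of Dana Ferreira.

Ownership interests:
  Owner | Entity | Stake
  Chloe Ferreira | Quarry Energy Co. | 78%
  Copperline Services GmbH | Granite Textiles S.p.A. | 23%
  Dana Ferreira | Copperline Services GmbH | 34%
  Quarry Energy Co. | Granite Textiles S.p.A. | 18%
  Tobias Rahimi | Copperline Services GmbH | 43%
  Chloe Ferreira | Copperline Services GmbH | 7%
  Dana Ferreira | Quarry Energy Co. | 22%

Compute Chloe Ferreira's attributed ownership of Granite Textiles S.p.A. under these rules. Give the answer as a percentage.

27.43%

By parent–child attribution (R2), Chloe Ferreira is treated as also owning Dana Ferreira's interest in Quarry Energy Co, giving 78% + 22% = 100%.
By parent–child attribution (R2), Chloe Ferreira is treated as also owning Dana Ferreira's interest in Copperline Services GmbH, giving 7% + 34% = 41%.
Chain via Quarry Energy Co. (R1): 100% × 18% = 18% of Granite Textiles S.p.A.
Chain via Copperline Services GmbH (R1): 41% × 23% = 9.43% of Granite Textiles S.p.A.
Aggregating (R3): 18% + 9.43% = 27.43%.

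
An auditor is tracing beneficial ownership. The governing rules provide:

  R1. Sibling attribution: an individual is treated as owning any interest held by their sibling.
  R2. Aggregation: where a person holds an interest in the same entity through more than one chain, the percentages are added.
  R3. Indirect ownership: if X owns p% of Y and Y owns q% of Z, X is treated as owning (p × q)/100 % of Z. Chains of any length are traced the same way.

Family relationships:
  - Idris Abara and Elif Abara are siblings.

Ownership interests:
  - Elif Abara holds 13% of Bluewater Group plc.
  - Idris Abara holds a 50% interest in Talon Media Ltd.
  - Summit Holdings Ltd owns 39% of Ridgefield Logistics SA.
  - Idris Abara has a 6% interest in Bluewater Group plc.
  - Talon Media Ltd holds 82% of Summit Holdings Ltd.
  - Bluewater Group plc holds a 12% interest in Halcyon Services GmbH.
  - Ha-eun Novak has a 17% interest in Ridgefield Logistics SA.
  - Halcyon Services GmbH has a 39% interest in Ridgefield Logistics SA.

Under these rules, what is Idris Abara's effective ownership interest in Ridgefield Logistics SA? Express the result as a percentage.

16.8792%

By sibling attribution (R1), Idris Abara is treated as also owning Elif Abara's interest in Bluewater Group plc, giving 6% + 13% = 19%.
Chain via Talon Media Ltd → Summit Holdings Ltd (R3): 50% × 82% × 39% = 15.99% of Ridgefield Logistics SA.
Chain via Bluewater Group plc → Halcyon Services GmbH (R3): 19% × 12% × 39% = 0.8892% of Ridgefield Logistics SA.
Aggregating (R2): 15.99% + 0.8892% = 16.8792%.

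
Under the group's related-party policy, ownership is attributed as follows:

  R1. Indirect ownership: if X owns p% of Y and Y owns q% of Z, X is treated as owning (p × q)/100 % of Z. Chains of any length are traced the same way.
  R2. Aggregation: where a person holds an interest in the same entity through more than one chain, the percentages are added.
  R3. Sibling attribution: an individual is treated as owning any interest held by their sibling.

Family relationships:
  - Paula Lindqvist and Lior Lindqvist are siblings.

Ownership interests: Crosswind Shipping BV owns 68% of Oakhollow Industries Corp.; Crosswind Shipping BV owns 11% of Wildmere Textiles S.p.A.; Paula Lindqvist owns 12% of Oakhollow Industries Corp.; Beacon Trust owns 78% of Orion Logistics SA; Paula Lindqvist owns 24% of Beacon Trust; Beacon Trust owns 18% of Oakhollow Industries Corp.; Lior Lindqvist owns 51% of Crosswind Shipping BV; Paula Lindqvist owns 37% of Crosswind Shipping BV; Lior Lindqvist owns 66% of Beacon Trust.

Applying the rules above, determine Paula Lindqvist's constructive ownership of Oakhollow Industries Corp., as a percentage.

By sibling attribution (R3), Paula Lindqvist is treated as also owning Lior Lindqvist's interest in Beacon Trust, giving 24% + 66% = 90%.
By sibling attribution (R3), Paula Lindqvist is treated as also owning Lior Lindqvist's interest in Crosswind Shipping BV, giving 37% + 51% = 88%.
Chain via Beacon Trust (R1): 90% × 18% = 16.2% of Oakhollow Industries Corp.
Chain via Crosswind Shipping BV (R1): 88% × 68% = 59.84% of Oakhollow Industries Corp.
Direct interest in Oakhollow Industries Corp: 12%.
Aggregating (R2): 16.2% + 59.84% + 12% = 88.04%.

88.04%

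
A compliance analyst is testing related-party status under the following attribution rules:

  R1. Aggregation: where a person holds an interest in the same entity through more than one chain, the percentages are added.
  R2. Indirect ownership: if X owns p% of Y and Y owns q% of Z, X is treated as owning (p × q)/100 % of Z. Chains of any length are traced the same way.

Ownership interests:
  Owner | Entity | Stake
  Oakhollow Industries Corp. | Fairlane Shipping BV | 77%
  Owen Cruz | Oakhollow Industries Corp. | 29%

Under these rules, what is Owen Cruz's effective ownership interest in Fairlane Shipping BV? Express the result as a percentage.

22.33%

Chain via Oakhollow Industries Corp. (R2): 29% × 77% = 22.33% of Fairlane Shipping BV.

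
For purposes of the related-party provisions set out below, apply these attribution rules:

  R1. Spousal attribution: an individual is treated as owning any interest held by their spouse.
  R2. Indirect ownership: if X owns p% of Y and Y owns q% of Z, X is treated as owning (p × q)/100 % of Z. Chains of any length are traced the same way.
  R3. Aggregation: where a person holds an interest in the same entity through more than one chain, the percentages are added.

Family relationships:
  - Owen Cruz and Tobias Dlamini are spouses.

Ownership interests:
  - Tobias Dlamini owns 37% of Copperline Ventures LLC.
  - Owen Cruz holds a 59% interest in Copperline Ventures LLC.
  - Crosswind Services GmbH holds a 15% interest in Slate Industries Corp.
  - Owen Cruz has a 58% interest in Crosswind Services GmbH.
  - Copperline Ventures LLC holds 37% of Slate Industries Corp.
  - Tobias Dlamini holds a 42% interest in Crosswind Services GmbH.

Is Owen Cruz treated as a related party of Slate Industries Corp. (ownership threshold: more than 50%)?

By spousal attribution (R1), Owen Cruz is treated as also owning Tobias Dlamini's interest in Copperline Ventures LLC, giving 59% + 37% = 96%.
By spousal attribution (R1), Owen Cruz is treated as also owning Tobias Dlamini's interest in Crosswind Services GmbH, giving 58% + 42% = 100%.
Chain via Copperline Ventures LLC (R2): 96% × 37% = 35.52% of Slate Industries Corp.
Chain via Crosswind Services GmbH (R2): 100% × 15% = 15% of Slate Industries Corp.
Aggregating (R3): 35.52% + 15% = 50.52%.
50.52% exceeds the 50% threshold, so Owen is a related party to Slate Industries Corp.

Yes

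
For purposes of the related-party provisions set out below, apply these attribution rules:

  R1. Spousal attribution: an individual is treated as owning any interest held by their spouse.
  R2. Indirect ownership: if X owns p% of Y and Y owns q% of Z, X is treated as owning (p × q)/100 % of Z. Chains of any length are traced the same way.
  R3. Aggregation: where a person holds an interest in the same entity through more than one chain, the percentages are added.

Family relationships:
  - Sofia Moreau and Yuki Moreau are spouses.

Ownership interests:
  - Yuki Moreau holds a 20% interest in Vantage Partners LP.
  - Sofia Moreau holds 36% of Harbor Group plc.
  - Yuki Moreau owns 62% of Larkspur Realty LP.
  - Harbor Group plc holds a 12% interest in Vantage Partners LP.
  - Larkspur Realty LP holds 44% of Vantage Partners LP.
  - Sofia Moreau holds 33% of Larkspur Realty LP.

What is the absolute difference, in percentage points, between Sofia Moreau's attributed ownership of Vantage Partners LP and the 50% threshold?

16.12

By spousal attribution (R1), Sofia Moreau is treated as also owning Yuki Moreau's interest in Larkspur Realty LP, giving 33% + 62% = 95%.
By spousal attribution (R1), Sofia Moreau is treated as owning Yuki Moreau's 20% interest in Vantage Partners LP.
Chain via Larkspur Realty LP (R2): 95% × 44% = 41.8% of Vantage Partners LP.
Chain via Harbor Group plc (R2): 36% × 12% = 4.32% of Vantage Partners LP.
Direct interest in Vantage Partners LP: 20%.
Aggregating (R3): 41.8% + 4.32% + 20% = 66.12%.
66.12% exceeds the 50% threshold by 16.12 percentage points.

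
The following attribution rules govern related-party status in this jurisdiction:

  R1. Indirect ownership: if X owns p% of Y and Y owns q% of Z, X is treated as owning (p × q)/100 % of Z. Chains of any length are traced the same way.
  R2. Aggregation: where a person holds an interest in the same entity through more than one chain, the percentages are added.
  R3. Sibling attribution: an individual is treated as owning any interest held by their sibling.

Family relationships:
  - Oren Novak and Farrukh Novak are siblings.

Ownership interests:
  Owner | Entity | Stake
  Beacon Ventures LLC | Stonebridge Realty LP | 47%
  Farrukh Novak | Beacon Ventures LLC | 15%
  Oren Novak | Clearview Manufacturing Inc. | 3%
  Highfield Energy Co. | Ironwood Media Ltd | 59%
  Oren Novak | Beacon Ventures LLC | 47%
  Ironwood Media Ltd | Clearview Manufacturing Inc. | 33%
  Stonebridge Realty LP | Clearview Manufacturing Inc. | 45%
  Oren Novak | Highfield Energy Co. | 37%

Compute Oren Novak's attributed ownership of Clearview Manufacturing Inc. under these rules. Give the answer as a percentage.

23.3169%

By sibling attribution (R3), Oren Novak is treated as also owning Farrukh Novak's interest in Beacon Ventures LLC, giving 47% + 15% = 62%.
Chain via Beacon Ventures LLC → Stonebridge Realty LP (R1): 62% × 47% × 45% = 13.113% of Clearview Manufacturing Inc.
Chain via Highfield Energy Co. → Ironwood Media Ltd (R1): 37% × 59% × 33% = 7.2039% of Clearview Manufacturing Inc.
Direct interest in Clearview Manufacturing Inc: 3%.
Aggregating (R2): 13.113% + 7.2039% + 3% = 23.3169%.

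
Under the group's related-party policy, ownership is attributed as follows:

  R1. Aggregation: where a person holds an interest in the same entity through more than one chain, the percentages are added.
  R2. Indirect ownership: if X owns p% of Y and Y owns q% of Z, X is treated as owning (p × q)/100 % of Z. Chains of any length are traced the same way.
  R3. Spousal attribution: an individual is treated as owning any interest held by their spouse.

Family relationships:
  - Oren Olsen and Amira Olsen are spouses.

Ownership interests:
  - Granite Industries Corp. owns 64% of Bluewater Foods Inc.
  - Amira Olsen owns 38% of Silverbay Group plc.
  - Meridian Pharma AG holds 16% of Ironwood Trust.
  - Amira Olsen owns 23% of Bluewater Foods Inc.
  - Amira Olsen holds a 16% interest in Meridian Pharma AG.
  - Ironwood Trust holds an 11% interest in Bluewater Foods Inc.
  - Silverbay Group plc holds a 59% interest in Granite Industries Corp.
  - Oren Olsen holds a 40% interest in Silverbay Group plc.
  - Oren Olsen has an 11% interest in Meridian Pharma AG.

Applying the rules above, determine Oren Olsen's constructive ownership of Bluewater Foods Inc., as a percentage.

By spousal attribution (R3), Oren Olsen is treated as also owning Amira Olsen's interest in Meridian Pharma AG, giving 11% + 16% = 27%.
By spousal attribution (R3), Oren Olsen is treated as also owning Amira Olsen's interest in Silverbay Group plc, giving 40% + 38% = 78%.
By spousal attribution (R3), Oren Olsen is treated as owning Amira Olsen's 23% interest in Bluewater Foods Inc.
Chain via Meridian Pharma AG → Ironwood Trust (R2): 27% × 16% × 11% = 0.4752% of Bluewater Foods Inc.
Chain via Silverbay Group plc → Granite Industries Corp. (R2): 78% × 59% × 64% = 29.4528% of Bluewater Foods Inc.
Direct interest in Bluewater Foods Inc: 23%.
Aggregating (R1): 0.4752% + 29.4528% + 23% = 52.928%.

52.928%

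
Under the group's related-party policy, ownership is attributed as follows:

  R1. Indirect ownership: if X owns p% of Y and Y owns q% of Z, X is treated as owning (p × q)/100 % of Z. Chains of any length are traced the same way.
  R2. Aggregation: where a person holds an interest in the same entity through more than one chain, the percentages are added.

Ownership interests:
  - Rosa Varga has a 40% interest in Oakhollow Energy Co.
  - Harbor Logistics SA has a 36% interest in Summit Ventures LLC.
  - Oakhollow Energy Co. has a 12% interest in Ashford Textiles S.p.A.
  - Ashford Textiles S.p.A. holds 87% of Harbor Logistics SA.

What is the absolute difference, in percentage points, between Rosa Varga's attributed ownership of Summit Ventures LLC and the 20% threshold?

Chain via Oakhollow Energy Co. → Ashford Textiles S.p.A. → Harbor Logistics SA (R1): 40% × 12% × 87% × 36% = 1.50336% of Summit Ventures LLC.
1.50336% falls short of the 20% threshold by 18.49664 percentage points.

18.49664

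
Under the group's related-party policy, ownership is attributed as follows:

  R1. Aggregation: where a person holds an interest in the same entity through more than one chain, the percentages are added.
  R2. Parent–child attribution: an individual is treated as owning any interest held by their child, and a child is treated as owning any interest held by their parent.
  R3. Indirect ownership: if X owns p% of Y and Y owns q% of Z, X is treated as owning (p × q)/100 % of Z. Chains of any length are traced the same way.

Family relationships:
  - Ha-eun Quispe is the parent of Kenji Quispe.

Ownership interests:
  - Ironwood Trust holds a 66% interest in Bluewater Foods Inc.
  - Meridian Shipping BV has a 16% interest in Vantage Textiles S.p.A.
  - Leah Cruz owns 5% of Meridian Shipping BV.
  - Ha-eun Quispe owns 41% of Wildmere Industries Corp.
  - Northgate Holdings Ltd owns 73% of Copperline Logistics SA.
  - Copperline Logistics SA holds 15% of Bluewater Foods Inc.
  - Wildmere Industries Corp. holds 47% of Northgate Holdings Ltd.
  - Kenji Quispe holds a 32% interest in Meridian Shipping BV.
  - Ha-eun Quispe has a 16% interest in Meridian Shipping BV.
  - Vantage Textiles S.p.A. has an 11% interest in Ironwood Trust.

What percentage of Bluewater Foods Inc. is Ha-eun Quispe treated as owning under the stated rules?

By parent–child attribution (R2), Ha-eun Quispe is treated as also owning Kenji Quispe's interest in Meridian Shipping BV, giving 16% + 32% = 48%.
Chain via Meridian Shipping BV → Vantage Textiles S.p.A. → Ironwood Trust (R3): 48% × 16% × 11% × 66% = 0.557568% of Bluewater Foods Inc.
Chain via Wildmere Industries Corp. → Northgate Holdings Ltd → Copperline Logistics SA (R3): 41% × 47% × 73% × 15% = 2.110065% of Bluewater Foods Inc.
Aggregating (R1): 0.557568% + 2.110065% = 2.667633%.

2.667633%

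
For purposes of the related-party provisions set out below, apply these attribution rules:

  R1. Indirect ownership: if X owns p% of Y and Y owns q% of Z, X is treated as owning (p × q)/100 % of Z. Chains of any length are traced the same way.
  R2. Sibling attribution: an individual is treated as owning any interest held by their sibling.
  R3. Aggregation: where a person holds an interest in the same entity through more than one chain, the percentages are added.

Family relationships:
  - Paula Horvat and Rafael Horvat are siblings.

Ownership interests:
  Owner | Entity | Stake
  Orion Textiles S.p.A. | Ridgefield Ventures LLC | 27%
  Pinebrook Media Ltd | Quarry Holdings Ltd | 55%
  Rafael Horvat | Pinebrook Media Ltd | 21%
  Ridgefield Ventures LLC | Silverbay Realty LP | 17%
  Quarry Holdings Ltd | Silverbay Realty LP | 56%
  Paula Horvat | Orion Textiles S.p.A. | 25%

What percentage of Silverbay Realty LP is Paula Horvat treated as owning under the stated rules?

By sibling attribution (R2), Paula Horvat is treated as owning Rafael Horvat's 21% interest in Pinebrook Media Ltd.
Chain via Orion Textiles S.p.A. → Ridgefield Ventures LLC (R1): 25% × 27% × 17% = 1.1475% of Silverbay Realty LP.
Chain via Pinebrook Media Ltd → Quarry Holdings Ltd (R1): 21% × 55% × 56% = 6.468% of Silverbay Realty LP.
Aggregating (R3): 1.1475% + 6.468% = 7.6155%.

7.6155%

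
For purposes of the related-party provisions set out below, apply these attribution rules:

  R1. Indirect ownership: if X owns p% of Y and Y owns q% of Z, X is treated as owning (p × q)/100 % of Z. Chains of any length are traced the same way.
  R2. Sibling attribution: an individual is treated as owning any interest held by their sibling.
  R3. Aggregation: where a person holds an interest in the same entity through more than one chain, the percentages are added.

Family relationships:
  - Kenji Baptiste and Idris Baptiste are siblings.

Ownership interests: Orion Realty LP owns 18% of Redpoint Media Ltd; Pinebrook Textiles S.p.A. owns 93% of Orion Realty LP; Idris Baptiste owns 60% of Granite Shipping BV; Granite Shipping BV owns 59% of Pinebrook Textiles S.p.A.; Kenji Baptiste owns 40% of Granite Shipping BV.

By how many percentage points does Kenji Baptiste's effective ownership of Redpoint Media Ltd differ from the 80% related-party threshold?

70.1234

By sibling attribution (R2), Kenji Baptiste is treated as also owning Idris Baptiste's interest in Granite Shipping BV, giving 40% + 60% = 100%.
Chain via Granite Shipping BV → Pinebrook Textiles S.p.A. → Orion Realty LP (R1): 100% × 59% × 93% × 18% = 9.8766% of Redpoint Media Ltd.
9.8766% falls short of the 80% threshold by 70.1234 percentage points.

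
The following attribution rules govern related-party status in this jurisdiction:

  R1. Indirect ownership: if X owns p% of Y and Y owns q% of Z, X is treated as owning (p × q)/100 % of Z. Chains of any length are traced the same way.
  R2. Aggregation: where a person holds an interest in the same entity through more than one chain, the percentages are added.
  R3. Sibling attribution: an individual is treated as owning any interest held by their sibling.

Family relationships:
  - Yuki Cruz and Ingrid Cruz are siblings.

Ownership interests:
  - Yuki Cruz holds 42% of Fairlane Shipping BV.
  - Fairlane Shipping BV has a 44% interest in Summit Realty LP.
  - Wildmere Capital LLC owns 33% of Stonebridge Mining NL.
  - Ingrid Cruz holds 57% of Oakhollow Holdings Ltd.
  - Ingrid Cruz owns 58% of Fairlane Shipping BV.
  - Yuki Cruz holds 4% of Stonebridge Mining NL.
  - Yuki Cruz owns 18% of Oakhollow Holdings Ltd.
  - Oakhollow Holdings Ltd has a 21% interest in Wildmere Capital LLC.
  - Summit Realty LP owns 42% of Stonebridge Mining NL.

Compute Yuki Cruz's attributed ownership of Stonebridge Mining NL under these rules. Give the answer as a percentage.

By sibling attribution (R3), Yuki Cruz is treated as also owning Ingrid Cruz's interest in Fairlane Shipping BV, giving 42% + 58% = 100%.
By sibling attribution (R3), Yuki Cruz is treated as also owning Ingrid Cruz's interest in Oakhollow Holdings Ltd, giving 18% + 57% = 75%.
Chain via Fairlane Shipping BV → Summit Realty LP (R1): 100% × 44% × 42% = 18.48% of Stonebridge Mining NL.
Chain via Oakhollow Holdings Ltd → Wildmere Capital LLC (R1): 75% × 21% × 33% = 5.1975% of Stonebridge Mining NL.
Direct interest in Stonebridge Mining NL: 4%.
Aggregating (R2): 18.48% + 5.1975% + 4% = 27.6775%.

27.6775%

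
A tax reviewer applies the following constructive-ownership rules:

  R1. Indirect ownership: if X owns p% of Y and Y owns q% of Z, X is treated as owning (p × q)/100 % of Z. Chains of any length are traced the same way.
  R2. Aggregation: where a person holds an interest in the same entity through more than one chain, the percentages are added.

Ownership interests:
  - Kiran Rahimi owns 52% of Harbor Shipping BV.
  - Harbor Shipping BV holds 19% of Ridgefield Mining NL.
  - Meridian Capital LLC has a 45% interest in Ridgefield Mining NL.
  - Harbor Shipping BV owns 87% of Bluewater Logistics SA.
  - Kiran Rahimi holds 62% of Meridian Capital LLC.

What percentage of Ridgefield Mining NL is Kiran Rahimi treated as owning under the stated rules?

Chain via Meridian Capital LLC (R1): 62% × 45% = 27.9% of Ridgefield Mining NL.
Chain via Harbor Shipping BV (R1): 52% × 19% = 9.88% of Ridgefield Mining NL.
Aggregating (R2): 27.9% + 9.88% = 37.78%.

37.78%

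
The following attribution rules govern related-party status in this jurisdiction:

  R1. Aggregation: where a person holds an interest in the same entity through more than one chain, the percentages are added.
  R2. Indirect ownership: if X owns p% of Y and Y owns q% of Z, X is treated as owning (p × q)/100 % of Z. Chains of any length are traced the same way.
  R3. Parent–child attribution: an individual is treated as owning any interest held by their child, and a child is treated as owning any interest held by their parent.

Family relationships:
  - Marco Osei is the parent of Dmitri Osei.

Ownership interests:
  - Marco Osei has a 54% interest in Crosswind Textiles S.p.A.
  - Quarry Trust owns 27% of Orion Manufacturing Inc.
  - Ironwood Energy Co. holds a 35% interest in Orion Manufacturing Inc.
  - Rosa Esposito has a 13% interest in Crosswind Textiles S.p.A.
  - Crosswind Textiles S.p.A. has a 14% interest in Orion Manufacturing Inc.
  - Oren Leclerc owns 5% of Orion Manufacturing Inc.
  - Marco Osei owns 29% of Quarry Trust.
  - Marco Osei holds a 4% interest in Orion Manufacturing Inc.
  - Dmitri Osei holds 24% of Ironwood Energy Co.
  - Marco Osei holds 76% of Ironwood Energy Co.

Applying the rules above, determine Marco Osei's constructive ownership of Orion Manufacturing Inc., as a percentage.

By parent–child attribution (R3), Marco Osei is treated as also owning Dmitri Osei's interest in Ironwood Energy Co, giving 76% + 24% = 100%.
Chain via Quarry Trust (R2): 29% × 27% = 7.83% of Orion Manufacturing Inc.
Chain via Ironwood Energy Co. (R2): 100% × 35% = 35% of Orion Manufacturing Inc.
Chain via Crosswind Textiles S.p.A. (R2): 54% × 14% = 7.56% of Orion Manufacturing Inc.
Direct interest in Orion Manufacturing Inc: 4%.
Aggregating (R1): 7.83% + 35% + 7.56% + 4% = 54.39%.

54.39%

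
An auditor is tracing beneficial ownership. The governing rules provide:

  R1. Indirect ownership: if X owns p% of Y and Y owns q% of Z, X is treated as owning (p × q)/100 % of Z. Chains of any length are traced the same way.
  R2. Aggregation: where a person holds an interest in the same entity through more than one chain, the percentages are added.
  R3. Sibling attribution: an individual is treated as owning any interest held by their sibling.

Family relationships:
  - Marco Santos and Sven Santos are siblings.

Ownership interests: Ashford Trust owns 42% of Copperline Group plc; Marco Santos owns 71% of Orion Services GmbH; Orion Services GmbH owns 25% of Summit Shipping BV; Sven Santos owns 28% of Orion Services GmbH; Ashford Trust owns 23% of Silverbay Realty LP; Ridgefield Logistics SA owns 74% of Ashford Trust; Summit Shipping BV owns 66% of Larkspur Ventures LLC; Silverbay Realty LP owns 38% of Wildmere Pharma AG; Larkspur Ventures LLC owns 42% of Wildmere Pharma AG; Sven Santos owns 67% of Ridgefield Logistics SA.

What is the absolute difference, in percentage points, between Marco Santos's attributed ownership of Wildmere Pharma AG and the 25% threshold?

13.806008

By sibling attribution (R3), Marco Santos is treated as also owning Sven Santos's interest in Orion Services GmbH, giving 71% + 28% = 99%.
By sibling attribution (R3), Marco Santos is treated as owning Sven Santos's 67% interest in Ridgefield Logistics SA.
Chain via Orion Services GmbH → Summit Shipping BV → Larkspur Ventures LLC (R1): 99% × 25% × 66% × 42% = 6.8607% of Wildmere Pharma AG.
Chain via Ridgefield Logistics SA → Ashford Trust → Silverbay Realty LP (R1): 67% × 74% × 23% × 38% = 4.333292% of Wildmere Pharma AG.
Aggregating (R2): 6.8607% + 4.333292% = 11.193992%.
11.193992% falls short of the 25% threshold by 13.806008 percentage points.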